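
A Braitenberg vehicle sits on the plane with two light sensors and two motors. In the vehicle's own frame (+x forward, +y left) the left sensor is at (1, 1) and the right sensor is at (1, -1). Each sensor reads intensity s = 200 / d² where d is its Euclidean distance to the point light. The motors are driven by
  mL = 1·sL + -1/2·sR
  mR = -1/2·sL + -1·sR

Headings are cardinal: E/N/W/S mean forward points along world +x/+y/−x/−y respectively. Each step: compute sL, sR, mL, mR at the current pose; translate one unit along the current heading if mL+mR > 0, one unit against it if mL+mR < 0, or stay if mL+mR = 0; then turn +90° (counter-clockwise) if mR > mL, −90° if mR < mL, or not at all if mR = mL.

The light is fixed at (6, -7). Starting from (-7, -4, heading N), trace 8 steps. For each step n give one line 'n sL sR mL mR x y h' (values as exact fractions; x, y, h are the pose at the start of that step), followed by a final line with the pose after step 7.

0 50/53 5/4 135/424 -365/212 -7 -4 N
1 200/153 40/29 2740/4437 -9020/4437 -7 -5 E
2 20/17 100/113 1410/1921 -2830/1921 -8 -5 S
3 200/229 200/241 25300/55189 -69900/55189 -8 -4 W
4 50/53 5/4 135/424 -365/212 -7 -4 N
5 200/153 40/29 2740/4437 -9020/4437 -7 -5 E
6 20/17 100/113 1410/1921 -2830/1921 -8 -5 S
7 200/229 200/241 25300/55189 -69900/55189 -8 -4 W
final -7 -4 N

n=0: pose=(-7,-4,N); sL=50/53, sR=5/4; mL=135/424, mR=-365/212; mL+mR=-595/424 → advance -1; mR−mL=-865/424 → turn -1·90°
n=1: pose=(-7,-5,E); sL=200/153, sR=40/29; mL=2740/4437, mR=-9020/4437; mL+mR=-6280/4437 → advance -1; mR−mL=-3920/1479 → turn -1·90°
n=2: pose=(-8,-5,S); sL=20/17, sR=100/113; mL=1410/1921, mR=-2830/1921; mL+mR=-1420/1921 → advance -1; mR−mL=-4240/1921 → turn -1·90°
n=3: pose=(-8,-4,W); sL=200/229, sR=200/241; mL=25300/55189, mR=-69900/55189; mL+mR=-44600/55189 → advance -1; mR−mL=-95200/55189 → turn -1·90°
n=4: pose=(-7,-4,N); sL=50/53, sR=5/4; mL=135/424, mR=-365/212; mL+mR=-595/424 → advance -1; mR−mL=-865/424 → turn -1·90°
n=5: pose=(-7,-5,E); sL=200/153, sR=40/29; mL=2740/4437, mR=-9020/4437; mL+mR=-6280/4437 → advance -1; mR−mL=-3920/1479 → turn -1·90°
n=6: pose=(-8,-5,S); sL=20/17, sR=100/113; mL=1410/1921, mR=-2830/1921; mL+mR=-1420/1921 → advance -1; mR−mL=-4240/1921 → turn -1·90°
n=7: pose=(-8,-4,W); sL=200/229, sR=200/241; mL=25300/55189, mR=-69900/55189; mL+mR=-44600/55189 → advance -1; mR−mL=-95200/55189 → turn -1·90°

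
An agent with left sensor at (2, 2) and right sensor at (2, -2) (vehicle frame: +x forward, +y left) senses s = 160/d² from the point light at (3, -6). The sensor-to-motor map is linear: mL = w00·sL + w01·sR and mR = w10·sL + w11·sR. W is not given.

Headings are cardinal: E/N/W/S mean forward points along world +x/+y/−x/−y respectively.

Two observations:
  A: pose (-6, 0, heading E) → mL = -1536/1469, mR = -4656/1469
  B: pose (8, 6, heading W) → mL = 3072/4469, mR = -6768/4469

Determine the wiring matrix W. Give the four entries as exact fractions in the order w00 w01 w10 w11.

obs A: pose=(-6,0,E) → sL=160/113, sR=32/13, mL=-1536/1469, mR=-4656/1469
obs B: pose=(8,6,W) → sL=160/109, sR=32/41, mL=3072/4469, mR=-6768/4469
sensor matrix S = [[160/113, 32/13], [160/109, 32/41]]; det S = -16465920/6564961
solve [mL_A; mL_B] = S·[w00; w01] and [mR_A; mR_B] = S·[w10; w11]:
  w00 = 1, w01 = -1, w10 = -1/2, w11 = -1

1 -1 -1/2 -1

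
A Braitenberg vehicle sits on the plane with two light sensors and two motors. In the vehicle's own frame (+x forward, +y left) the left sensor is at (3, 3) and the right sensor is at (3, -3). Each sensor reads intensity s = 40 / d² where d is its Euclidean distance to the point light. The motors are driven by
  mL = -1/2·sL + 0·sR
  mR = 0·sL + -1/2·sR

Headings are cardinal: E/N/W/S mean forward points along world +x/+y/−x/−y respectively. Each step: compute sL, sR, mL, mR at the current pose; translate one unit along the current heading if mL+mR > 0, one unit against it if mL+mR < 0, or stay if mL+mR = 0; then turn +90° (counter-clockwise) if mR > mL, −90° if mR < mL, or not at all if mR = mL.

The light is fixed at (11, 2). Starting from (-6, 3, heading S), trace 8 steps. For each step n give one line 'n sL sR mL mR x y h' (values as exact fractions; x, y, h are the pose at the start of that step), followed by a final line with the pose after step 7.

0 1/5 10/101 -1/10 -5/101 -6 3 S
1 40/221 40/197 -20/221 -20/197 -6 4 E
2 20/113 20/221 -10/113 -10/221 -7 4 S
3 40/261 8/45 -20/261 -4/45 -7 5 E
4 5/32 10/121 -5/64 -5/121 -8 5 S
5 8/61 40/257 -4/61 -20/257 -8 6 E
6 4/29 4/53 -2/29 -2/53 -9 6 S
7 40/353 40/293 -20/353 -20/293 -9 7 E
final -10 7 S

n=0: pose=(-6,3,S); sL=1/5, sR=10/101; mL=-1/10, mR=-5/101; mL+mR=-151/1010 → advance -1; mR−mL=51/1010 → turn +1·90°
n=1: pose=(-6,4,E); sL=40/221, sR=40/197; mL=-20/221, mR=-20/197; mL+mR=-8360/43537 → advance -1; mR−mL=-480/43537 → turn -1·90°
n=2: pose=(-7,4,S); sL=20/113, sR=20/221; mL=-10/113, mR=-10/221; mL+mR=-3340/24973 → advance -1; mR−mL=1080/24973 → turn +1·90°
n=3: pose=(-7,5,E); sL=40/261, sR=8/45; mL=-20/261, mR=-4/45; mL+mR=-24/145 → advance -1; mR−mL=-16/1305 → turn -1·90°
n=4: pose=(-8,5,S); sL=5/32, sR=10/121; mL=-5/64, mR=-5/121; mL+mR=-925/7744 → advance -1; mR−mL=285/7744 → turn +1·90°
n=5: pose=(-8,6,E); sL=8/61, sR=40/257; mL=-4/61, mR=-20/257; mL+mR=-2248/15677 → advance -1; mR−mL=-192/15677 → turn -1·90°
n=6: pose=(-9,6,S); sL=4/29, sR=4/53; mL=-2/29, mR=-2/53; mL+mR=-164/1537 → advance -1; mR−mL=48/1537 → turn +1·90°
n=7: pose=(-9,7,E); sL=40/353, sR=40/293; mL=-20/353, mR=-20/293; mL+mR=-12920/103429 → advance -1; mR−mL=-1200/103429 → turn -1·90°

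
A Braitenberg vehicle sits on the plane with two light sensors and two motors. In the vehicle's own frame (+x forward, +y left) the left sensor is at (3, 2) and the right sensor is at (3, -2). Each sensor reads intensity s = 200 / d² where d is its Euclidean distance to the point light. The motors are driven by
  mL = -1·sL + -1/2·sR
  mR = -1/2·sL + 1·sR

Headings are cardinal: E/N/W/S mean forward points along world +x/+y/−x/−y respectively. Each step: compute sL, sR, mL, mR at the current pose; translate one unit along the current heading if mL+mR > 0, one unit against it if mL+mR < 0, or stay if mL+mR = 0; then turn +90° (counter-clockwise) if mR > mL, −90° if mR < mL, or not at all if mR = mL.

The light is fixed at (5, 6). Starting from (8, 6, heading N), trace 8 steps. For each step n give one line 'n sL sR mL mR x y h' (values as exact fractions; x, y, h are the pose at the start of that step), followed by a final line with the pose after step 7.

n=0: pose=(8,6,N); sL=20, sR=100/17; mL=-390/17, mR=-70/17; mL+mR=-460/17 → advance -1; mR−mL=320/17 → turn +1·90°
n=1: pose=(8,5,W); sL=200/9, sR=200; mL=-1100/9, mR=1700/9; mL+mR=200/3 → advance +1; mR−mL=2800/9 → turn +1·90°
n=2: pose=(7,5,S); sL=25/4, sR=25/2; mL=-25/2, mR=75/8; mL+mR=-25/8 → advance -1; mR−mL=175/8 → turn +1·90°
n=3: pose=(7,6,E); sL=200/29, sR=200/29; mL=-300/29, mR=100/29; mL+mR=-200/29 → advance -1; mR−mL=400/29 → turn +1·90°
n=4: pose=(6,6,N); sL=20, sR=100/9; mL=-230/9, mR=10/9; mL+mR=-220/9 → advance -1; mR−mL=80/3 → turn +1·90°
n=5: pose=(6,5,W); sL=200/13, sR=40; mL=-460/13, mR=420/13; mL+mR=-40/13 → advance -1; mR−mL=880/13 → turn +1·90°
n=6: pose=(7,5,S); sL=25/4, sR=25/2; mL=-25/2, mR=75/8; mL+mR=-25/8 → advance -1; mR−mL=175/8 → turn +1·90°
n=7: pose=(7,6,E); sL=200/29, sR=200/29; mL=-300/29, mR=100/29; mL+mR=-200/29 → advance -1; mR−mL=400/29 → turn +1·90°

0 20 100/17 -390/17 -70/17 8 6 N
1 200/9 200 -1100/9 1700/9 8 5 W
2 25/4 25/2 -25/2 75/8 7 5 S
3 200/29 200/29 -300/29 100/29 7 6 E
4 20 100/9 -230/9 10/9 6 6 N
5 200/13 40 -460/13 420/13 6 5 W
6 25/4 25/2 -25/2 75/8 7 5 S
7 200/29 200/29 -300/29 100/29 7 6 E
final 6 6 N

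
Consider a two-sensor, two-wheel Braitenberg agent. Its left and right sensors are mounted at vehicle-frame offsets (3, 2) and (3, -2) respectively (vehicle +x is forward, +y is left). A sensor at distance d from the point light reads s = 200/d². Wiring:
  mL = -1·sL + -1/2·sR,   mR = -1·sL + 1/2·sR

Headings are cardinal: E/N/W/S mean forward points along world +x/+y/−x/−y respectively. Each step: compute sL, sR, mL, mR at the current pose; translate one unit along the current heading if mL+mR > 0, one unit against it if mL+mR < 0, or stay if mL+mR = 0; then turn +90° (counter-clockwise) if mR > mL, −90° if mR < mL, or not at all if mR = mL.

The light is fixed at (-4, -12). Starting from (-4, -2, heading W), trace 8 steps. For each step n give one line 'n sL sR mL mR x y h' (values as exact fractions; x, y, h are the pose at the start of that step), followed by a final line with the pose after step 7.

n=0: pose=(-4,-2,W); sL=200/73, sR=200/153; mL=-37900/11169, mR=-23300/11169; mL+mR=-400/73 → advance -1; mR−mL=200/153 → turn +1·90°
n=1: pose=(-3,-2,S); sL=100/29, sR=4; mL=-158/29, mR=-42/29; mL+mR=-200/29 → advance -1; mR−mL=4 → turn +1·90°
n=2: pose=(-3,-1,E); sL=40/37, sR=200/97; mL=-7580/3589, mR=-180/3589; mL+mR=-80/37 → advance -1; mR−mL=200/97 → turn +1·90°
n=3: pose=(-4,-1,N); sL=1, sR=1; mL=-3/2, mR=-1/2; mL+mR=-2 → advance -1; mR−mL=1 → turn +1·90°
n=4: pose=(-4,-2,W); sL=200/73, sR=200/153; mL=-37900/11169, mR=-23300/11169; mL+mR=-400/73 → advance -1; mR−mL=200/153 → turn +1·90°
n=5: pose=(-3,-2,S); sL=100/29, sR=4; mL=-158/29, mR=-42/29; mL+mR=-200/29 → advance -1; mR−mL=4 → turn +1·90°
n=6: pose=(-3,-1,E); sL=40/37, sR=200/97; mL=-7580/3589, mR=-180/3589; mL+mR=-80/37 → advance -1; mR−mL=200/97 → turn +1·90°
n=7: pose=(-4,-1,N); sL=1, sR=1; mL=-3/2, mR=-1/2; mL+mR=-2 → advance -1; mR−mL=1 → turn +1·90°

0 200/73 200/153 -37900/11169 -23300/11169 -4 -2 W
1 100/29 4 -158/29 -42/29 -3 -2 S
2 40/37 200/97 -7580/3589 -180/3589 -3 -1 E
3 1 1 -3/2 -1/2 -4 -1 N
4 200/73 200/153 -37900/11169 -23300/11169 -4 -2 W
5 100/29 4 -158/29 -42/29 -3 -2 S
6 40/37 200/97 -7580/3589 -180/3589 -3 -1 E
7 1 1 -3/2 -1/2 -4 -1 N
final -4 -2 W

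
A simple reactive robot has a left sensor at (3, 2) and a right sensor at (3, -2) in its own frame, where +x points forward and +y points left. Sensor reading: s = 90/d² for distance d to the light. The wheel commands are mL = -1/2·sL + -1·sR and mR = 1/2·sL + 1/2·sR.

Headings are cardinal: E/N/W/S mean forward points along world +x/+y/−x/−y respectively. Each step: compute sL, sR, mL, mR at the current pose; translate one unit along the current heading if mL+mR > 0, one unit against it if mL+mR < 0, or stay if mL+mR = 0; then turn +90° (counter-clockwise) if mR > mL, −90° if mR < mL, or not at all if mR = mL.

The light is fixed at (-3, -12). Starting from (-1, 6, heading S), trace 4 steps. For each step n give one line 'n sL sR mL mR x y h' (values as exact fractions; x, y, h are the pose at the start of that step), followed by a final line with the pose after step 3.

0 90/241 2/5 -707/1205 466/1205 -1 6 S
1 45/233 45/157 -28035/73162 8775/36581 -1 7 E
2 18/97 90/493 -13167/47821 8802/47821 -2 7 N
3 9/26 45/202 -2079/5252 747/2626 -2 6 W
final -1 6 S

n=0: pose=(-1,6,S); sL=90/241, sR=2/5; mL=-707/1205, mR=466/1205; mL+mR=-1/5 → advance -1; mR−mL=1173/1205 → turn +1·90°
n=1: pose=(-1,7,E); sL=45/233, sR=45/157; mL=-28035/73162, mR=8775/36581; mL+mR=-45/314 → advance -1; mR−mL=45585/73162 → turn +1·90°
n=2: pose=(-2,7,N); sL=18/97, sR=90/493; mL=-13167/47821, mR=8802/47821; mL+mR=-45/493 → advance -1; mR−mL=21969/47821 → turn +1·90°
n=3: pose=(-2,6,W); sL=9/26, sR=45/202; mL=-2079/5252, mR=747/2626; mL+mR=-45/404 → advance -1; mR−mL=3573/5252 → turn +1·90°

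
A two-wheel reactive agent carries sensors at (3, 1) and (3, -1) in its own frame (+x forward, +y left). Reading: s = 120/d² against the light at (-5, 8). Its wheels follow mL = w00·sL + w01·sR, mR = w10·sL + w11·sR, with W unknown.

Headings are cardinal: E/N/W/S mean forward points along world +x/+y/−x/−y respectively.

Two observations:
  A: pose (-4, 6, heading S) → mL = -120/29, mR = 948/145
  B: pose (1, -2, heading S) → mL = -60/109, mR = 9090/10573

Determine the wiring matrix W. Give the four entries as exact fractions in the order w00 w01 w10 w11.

-1 0 1 1/2

obs A: pose=(-4,6,S) → sL=120/29, sR=24/5, mL=-120/29, mR=948/145
obs B: pose=(1,-2,S) → sL=60/109, sR=60/97, mL=-60/109, mR=9090/10573
sensor matrix S = [[120/29, 24/5], [60/109, 60/97]]; det S = -25344/306617
solve [mL_A; mL_B] = S·[w00; w01] and [mR_A; mR_B] = S·[w10; w11]:
  w00 = -1, w01 = 0, w10 = 1, w11 = 1/2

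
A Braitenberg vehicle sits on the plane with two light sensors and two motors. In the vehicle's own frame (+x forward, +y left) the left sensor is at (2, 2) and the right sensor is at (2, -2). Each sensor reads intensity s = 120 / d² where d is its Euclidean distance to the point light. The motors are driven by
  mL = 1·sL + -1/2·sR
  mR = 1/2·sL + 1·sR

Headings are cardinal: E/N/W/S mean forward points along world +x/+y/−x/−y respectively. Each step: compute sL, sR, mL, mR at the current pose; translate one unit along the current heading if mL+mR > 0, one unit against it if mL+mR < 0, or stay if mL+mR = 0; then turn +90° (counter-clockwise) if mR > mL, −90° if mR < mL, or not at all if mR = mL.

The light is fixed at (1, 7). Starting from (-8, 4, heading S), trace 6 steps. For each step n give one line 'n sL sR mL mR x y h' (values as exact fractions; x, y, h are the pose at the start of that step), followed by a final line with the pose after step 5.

n=0: pose=(-8,4,S); sL=60/37, sR=60/73; mL=3270/2701, mR=4410/2701; mL+mR=7680/2701 → advance +1; mR−mL=1140/2701 → turn +1·90°
n=1: pose=(-8,3,E); sL=120/53, sR=24/17; mL=1404/901, mR=2292/901; mL+mR=3696/901 → advance +1; mR−mL=888/901 → turn +1·90°
n=2: pose=(-7,3,N); sL=15/13, sR=3; mL=-9/26, mR=93/26; mL+mR=42/13 → advance +1; mR−mL=51/13 → turn +1·90°
n=3: pose=(-7,4,W); sL=24/25, sR=120/101; mL=924/2525, mR=4212/2525; mL+mR=5136/2525 → advance +1; mR−mL=3288/2525 → turn +1·90°
n=4: pose=(-8,4,S); sL=60/37, sR=60/73; mL=3270/2701, mR=4410/2701; mL+mR=7680/2701 → advance +1; mR−mL=1140/2701 → turn +1·90°
n=5: pose=(-8,3,E); sL=120/53, sR=24/17; mL=1404/901, mR=2292/901; mL+mR=3696/901 → advance +1; mR−mL=888/901 → turn +1·90°

0 60/37 60/73 3270/2701 4410/2701 -8 4 S
1 120/53 24/17 1404/901 2292/901 -8 3 E
2 15/13 3 -9/26 93/26 -7 3 N
3 24/25 120/101 924/2525 4212/2525 -7 4 W
4 60/37 60/73 3270/2701 4410/2701 -8 4 S
5 120/53 24/17 1404/901 2292/901 -8 3 E
final -7 3 N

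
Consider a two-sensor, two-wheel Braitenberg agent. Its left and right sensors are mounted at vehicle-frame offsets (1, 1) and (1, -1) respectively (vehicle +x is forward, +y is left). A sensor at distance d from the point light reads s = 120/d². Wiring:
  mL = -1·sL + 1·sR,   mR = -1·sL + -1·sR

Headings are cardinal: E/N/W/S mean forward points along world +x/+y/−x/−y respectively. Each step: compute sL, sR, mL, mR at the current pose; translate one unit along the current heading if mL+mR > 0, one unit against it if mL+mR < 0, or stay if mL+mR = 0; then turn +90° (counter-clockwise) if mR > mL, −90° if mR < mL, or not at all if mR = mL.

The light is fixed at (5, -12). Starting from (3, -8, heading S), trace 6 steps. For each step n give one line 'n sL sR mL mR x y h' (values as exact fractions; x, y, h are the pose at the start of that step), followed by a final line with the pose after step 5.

n=0: pose=(3,-8,S); sL=12, sR=20/3; mL=-16/3, mR=-56/3; mL+mR=-24 → advance -1; mR−mL=-40/3 → turn -1·90°
n=1: pose=(3,-7,W); sL=24/5, sR=8/3; mL=-32/15, mR=-112/15; mL+mR=-48/5 → advance -1; mR−mL=-16/3 → turn -1·90°
n=2: pose=(4,-7,N); sL=3, sR=10/3; mL=1/3, mR=-19/3; mL+mR=-6 → advance -1; mR−mL=-20/3 → turn -1·90°
n=3: pose=(4,-8,E); sL=24/5, sR=40/3; mL=128/15, mR=-272/15; mL+mR=-48/5 → advance -1; mR−mL=-80/3 → turn -1·90°
n=4: pose=(3,-8,S); sL=12, sR=20/3; mL=-16/3, mR=-56/3; mL+mR=-24 → advance -1; mR−mL=-40/3 → turn -1·90°
n=5: pose=(3,-7,W); sL=24/5, sR=8/3; mL=-32/15, mR=-112/15; mL+mR=-48/5 → advance -1; mR−mL=-16/3 → turn -1·90°

0 12 20/3 -16/3 -56/3 3 -8 S
1 24/5 8/3 -32/15 -112/15 3 -7 W
2 3 10/3 1/3 -19/3 4 -7 N
3 24/5 40/3 128/15 -272/15 4 -8 E
4 12 20/3 -16/3 -56/3 3 -8 S
5 24/5 8/3 -32/15 -112/15 3 -7 W
final 4 -7 N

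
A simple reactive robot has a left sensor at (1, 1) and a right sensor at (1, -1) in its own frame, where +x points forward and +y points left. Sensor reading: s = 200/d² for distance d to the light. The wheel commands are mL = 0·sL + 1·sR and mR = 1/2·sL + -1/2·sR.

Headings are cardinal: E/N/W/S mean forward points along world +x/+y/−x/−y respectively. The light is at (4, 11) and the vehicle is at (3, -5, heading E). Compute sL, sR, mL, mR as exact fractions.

left sensor world pos  = (4, -4); dL² = 225
right sensor world pos = (4, -6); dR² = 289
sL = 200/225 = 8/9
sR = 200/289 = 200/289
mL = 0·sL + 1·sR = 200/289
mR = 1/2·sL + -1/2·sR = 256/2601

8/9 200/289 200/289 256/2601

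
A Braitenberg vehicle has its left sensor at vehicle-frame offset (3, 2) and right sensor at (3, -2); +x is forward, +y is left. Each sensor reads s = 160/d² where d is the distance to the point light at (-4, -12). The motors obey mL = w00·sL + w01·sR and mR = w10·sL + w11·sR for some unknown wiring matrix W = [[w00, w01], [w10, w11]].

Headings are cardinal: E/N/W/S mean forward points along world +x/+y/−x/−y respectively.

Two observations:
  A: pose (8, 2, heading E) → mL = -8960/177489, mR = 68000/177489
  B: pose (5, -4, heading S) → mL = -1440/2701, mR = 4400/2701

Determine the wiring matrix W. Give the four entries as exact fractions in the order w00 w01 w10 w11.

1/2 -1/2 1/2 1/2

obs A: pose=(8,2,E) → sL=160/481, sR=160/369, mL=-8960/177489, mR=68000/177489
obs B: pose=(5,-4,S) → sL=80/73, sR=80/37, mL=-1440/2701, mR=4400/2701
sensor matrix S = [[160/481, 160/369], [80/73, 80/37]]; det S = 116992000/479397789
solve [mL_A; mL_B] = S·[w00; w01] and [mR_A; mR_B] = S·[w10; w11]:
  w00 = 1/2, w01 = -1/2, w10 = 1/2, w11 = 1/2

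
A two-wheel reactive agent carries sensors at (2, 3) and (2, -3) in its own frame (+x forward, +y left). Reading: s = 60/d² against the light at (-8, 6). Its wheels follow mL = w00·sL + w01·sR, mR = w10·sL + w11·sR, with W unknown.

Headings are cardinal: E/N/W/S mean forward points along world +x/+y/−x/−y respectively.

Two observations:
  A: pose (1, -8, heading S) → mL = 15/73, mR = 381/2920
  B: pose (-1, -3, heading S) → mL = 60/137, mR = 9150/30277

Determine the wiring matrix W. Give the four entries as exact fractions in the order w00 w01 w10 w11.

0 1 -1/2 1

obs A: pose=(1,-8,S) → sL=3/20, sR=15/73, mL=15/73, mR=381/2920
obs B: pose=(-1,-3,S) → sL=60/221, sR=60/137, mL=60/137, mR=9150/30277
sensor matrix S = [[3/20, 15/73], [60/221, 60/137]]; det S = 21897/2210221
solve [mL_A; mL_B] = S·[w00; w01] and [mR_A; mR_B] = S·[w10; w11]:
  w00 = 0, w01 = 1, w10 = -1/2, w11 = 1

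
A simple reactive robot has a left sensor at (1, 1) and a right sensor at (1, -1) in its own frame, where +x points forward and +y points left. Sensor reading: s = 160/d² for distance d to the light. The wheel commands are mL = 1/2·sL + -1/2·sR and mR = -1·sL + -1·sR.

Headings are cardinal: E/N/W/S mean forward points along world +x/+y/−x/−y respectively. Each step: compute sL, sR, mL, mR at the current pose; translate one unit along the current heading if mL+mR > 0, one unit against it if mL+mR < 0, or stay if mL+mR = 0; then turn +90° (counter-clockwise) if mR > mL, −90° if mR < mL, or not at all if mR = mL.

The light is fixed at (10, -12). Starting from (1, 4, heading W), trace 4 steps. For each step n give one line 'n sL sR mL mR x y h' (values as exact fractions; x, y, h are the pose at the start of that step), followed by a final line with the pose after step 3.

0 32/65 160/389 1024/25285 -22848/25285 1 4 W
1 16/37 80/169 -128/6253 -5664/6253 2 4 N
2 32/61 32/49 -192/2989 -3520/2989 2 3 E
3 8/13 20/37 18/481 -556/481 1 3 S
final 1 4 W

n=0: pose=(1,4,W); sL=32/65, sR=160/389; mL=1024/25285, mR=-22848/25285; mL+mR=-21824/25285 → advance -1; mR−mL=-23872/25285 → turn -1·90°
n=1: pose=(2,4,N); sL=16/37, sR=80/169; mL=-128/6253, mR=-5664/6253; mL+mR=-5792/6253 → advance -1; mR−mL=-5536/6253 → turn -1·90°
n=2: pose=(2,3,E); sL=32/61, sR=32/49; mL=-192/2989, mR=-3520/2989; mL+mR=-3712/2989 → advance -1; mR−mL=-3328/2989 → turn -1·90°
n=3: pose=(1,3,S); sL=8/13, sR=20/37; mL=18/481, mR=-556/481; mL+mR=-538/481 → advance -1; mR−mL=-574/481 → turn -1·90°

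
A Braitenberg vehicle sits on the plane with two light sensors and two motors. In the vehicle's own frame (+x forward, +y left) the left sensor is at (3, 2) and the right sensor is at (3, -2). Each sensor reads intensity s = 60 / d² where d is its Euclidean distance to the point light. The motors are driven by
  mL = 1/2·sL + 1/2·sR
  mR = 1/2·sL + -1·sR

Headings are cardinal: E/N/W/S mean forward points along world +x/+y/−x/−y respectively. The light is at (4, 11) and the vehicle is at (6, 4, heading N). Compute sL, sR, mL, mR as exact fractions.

15/4 15/8 45/16 0

left sensor world pos  = (4, 7); dL² = 16
right sensor world pos = (8, 7); dR² = 32
sL = 60/16 = 15/4
sR = 60/32 = 15/8
mL = 1/2·sL + 1/2·sR = 45/16
mR = 1/2·sL + -1·sR = 0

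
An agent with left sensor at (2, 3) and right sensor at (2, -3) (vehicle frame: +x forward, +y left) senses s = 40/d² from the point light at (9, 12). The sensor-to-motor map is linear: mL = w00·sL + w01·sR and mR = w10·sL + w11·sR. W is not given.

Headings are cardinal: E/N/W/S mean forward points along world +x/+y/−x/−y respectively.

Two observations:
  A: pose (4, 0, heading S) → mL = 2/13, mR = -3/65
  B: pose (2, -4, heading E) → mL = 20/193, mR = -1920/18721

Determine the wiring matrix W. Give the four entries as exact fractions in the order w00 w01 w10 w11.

0 1 -1 1

obs A: pose=(4,0,S) → sL=1/5, sR=2/13, mL=2/13, mR=-3/65
obs B: pose=(2,-4,E) → sL=20/97, sR=20/193, mL=20/193, mR=-1920/18721
sensor matrix S = [[1/5, 2/13], [20/97, 20/193]]; det S = -2676/243373
solve [mL_A; mL_B] = S·[w00; w01] and [mR_A; mR_B] = S·[w10; w11]:
  w00 = 0, w01 = 1, w10 = -1, w11 = 1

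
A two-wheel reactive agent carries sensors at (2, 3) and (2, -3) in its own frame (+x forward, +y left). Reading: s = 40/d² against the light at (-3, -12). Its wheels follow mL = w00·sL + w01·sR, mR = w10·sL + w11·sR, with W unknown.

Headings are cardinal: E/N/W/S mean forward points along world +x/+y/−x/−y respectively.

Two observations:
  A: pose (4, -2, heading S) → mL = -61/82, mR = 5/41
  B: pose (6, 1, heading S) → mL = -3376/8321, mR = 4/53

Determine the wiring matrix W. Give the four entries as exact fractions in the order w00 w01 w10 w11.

-1 -1 1/2 0

obs A: pose=(4,-2,S) → sL=10/41, sR=1/2, mL=-61/82, mR=5/41
obs B: pose=(6,1,S) → sL=8/53, sR=40/157, mL=-3376/8321, mR=4/53
sensor matrix S = [[10/41, 1/2], [8/53, 40/157]]; det S = -4548/341161
solve [mL_A; mL_B] = S·[w00; w01] and [mR_A; mR_B] = S·[w10; w11]:
  w00 = -1, w01 = -1, w10 = 1/2, w11 = 0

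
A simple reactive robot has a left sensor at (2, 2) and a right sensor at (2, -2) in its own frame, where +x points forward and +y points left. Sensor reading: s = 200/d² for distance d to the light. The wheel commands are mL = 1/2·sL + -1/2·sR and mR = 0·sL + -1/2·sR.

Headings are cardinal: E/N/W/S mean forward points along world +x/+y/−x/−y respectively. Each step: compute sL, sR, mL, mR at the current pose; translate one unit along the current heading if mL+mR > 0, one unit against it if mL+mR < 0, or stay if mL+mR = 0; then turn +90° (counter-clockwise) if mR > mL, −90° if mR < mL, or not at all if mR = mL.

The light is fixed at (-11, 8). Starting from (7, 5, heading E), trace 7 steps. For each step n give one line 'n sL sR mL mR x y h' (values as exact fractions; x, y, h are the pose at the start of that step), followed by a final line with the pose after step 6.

n=0: pose=(7,5,E); sL=200/401, sR=8/17; mL=96/6817, mR=-4/17; mL+mR=-1508/6817 → advance -1; mR−mL=-100/401 → turn -1·90°
n=1: pose=(6,5,S); sL=100/193, sR=4/5; mL=-136/965, mR=-2/5; mL+mR=-522/965 → advance -1; mR−mL=-50/193 → turn -1·90°
n=2: pose=(6,6,W); sL=200/241, sR=8/9; mL=-64/2169, mR=-4/9; mL+mR=-1028/2169 → advance -1; mR−mL=-100/241 → turn -1·90°
n=3: pose=(7,6,N); sL=25/32, sR=1/2; mL=9/64, mR=-1/4; mL+mR=-7/64 → advance -1; mR−mL=-25/64 → turn -1·90°
n=4: pose=(7,5,E); sL=200/401, sR=8/17; mL=96/6817, mR=-4/17; mL+mR=-1508/6817 → advance -1; mR−mL=-100/401 → turn -1·90°
n=5: pose=(6,5,S); sL=100/193, sR=4/5; mL=-136/965, mR=-2/5; mL+mR=-522/965 → advance -1; mR−mL=-50/193 → turn -1·90°
n=6: pose=(6,6,W); sL=200/241, sR=8/9; mL=-64/2169, mR=-4/9; mL+mR=-1028/2169 → advance -1; mR−mL=-100/241 → turn -1·90°

0 200/401 8/17 96/6817 -4/17 7 5 E
1 100/193 4/5 -136/965 -2/5 6 5 S
2 200/241 8/9 -64/2169 -4/9 6 6 W
3 25/32 1/2 9/64 -1/4 7 6 N
4 200/401 8/17 96/6817 -4/17 7 5 E
5 100/193 4/5 -136/965 -2/5 6 5 S
6 200/241 8/9 -64/2169 -4/9 6 6 W
final 7 6 N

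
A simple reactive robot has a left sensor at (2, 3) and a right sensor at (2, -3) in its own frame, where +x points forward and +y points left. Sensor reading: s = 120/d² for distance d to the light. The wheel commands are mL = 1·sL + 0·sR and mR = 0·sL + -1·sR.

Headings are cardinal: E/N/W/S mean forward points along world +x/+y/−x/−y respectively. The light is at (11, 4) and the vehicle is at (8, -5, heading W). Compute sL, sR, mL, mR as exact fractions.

120/169 120/61 120/169 -120/61

left sensor world pos  = (6, -8); dL² = 169
right sensor world pos = (6, -2); dR² = 61
sL = 120/169 = 120/169
sR = 120/61 = 120/61
mL = 1·sL + 0·sR = 120/169
mR = 0·sL + -1·sR = -120/61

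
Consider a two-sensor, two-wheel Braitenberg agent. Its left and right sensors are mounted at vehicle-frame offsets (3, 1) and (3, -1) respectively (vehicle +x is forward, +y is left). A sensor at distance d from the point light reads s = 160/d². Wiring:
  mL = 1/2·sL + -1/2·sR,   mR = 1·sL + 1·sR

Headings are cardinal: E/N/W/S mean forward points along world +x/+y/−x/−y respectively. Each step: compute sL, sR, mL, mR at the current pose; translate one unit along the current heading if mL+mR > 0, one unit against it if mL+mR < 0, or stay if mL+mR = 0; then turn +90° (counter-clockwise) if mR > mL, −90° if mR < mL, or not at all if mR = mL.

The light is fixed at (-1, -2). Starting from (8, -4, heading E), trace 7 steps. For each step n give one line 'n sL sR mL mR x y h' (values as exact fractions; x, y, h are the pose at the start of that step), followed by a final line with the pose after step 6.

n=0: pose=(8,-4,E); sL=32/29, sR=160/153; mL=128/4437, mR=9536/4437; mL+mR=9664/4437 → advance +1; mR−mL=3136/1479 → turn +1·90°
n=1: pose=(9,-4,N); sL=80/41, sR=80/61; mL=800/2501, mR=8160/2501; mL+mR=8960/2501 → advance +1; mR−mL=7360/2501 → turn +1·90°
n=2: pose=(9,-3,W); sL=160/53, sR=160/49; mL=-320/2597, mR=16320/2597; mL+mR=16000/2597 → advance +1; mR−mL=16640/2597 → turn +1·90°
n=3: pose=(8,-3,S); sL=40/29, sR=2; mL=-9/29, mR=98/29; mL+mR=89/29 → advance +1; mR−mL=107/29 → turn +1·90°
n=4: pose=(8,-4,E); sL=32/29, sR=160/153; mL=128/4437, mR=9536/4437; mL+mR=9664/4437 → advance +1; mR−mL=3136/1479 → turn +1·90°
n=5: pose=(9,-4,N); sL=80/41, sR=80/61; mL=800/2501, mR=8160/2501; mL+mR=8960/2501 → advance +1; mR−mL=7360/2501 → turn +1·90°
n=6: pose=(9,-3,W); sL=160/53, sR=160/49; mL=-320/2597, mR=16320/2597; mL+mR=16000/2597 → advance +1; mR−mL=16640/2597 → turn +1·90°

0 32/29 160/153 128/4437 9536/4437 8 -4 E
1 80/41 80/61 800/2501 8160/2501 9 -4 N
2 160/53 160/49 -320/2597 16320/2597 9 -3 W
3 40/29 2 -9/29 98/29 8 -3 S
4 32/29 160/153 128/4437 9536/4437 8 -4 E
5 80/41 80/61 800/2501 8160/2501 9 -4 N
6 160/53 160/49 -320/2597 16320/2597 9 -3 W
final 8 -3 S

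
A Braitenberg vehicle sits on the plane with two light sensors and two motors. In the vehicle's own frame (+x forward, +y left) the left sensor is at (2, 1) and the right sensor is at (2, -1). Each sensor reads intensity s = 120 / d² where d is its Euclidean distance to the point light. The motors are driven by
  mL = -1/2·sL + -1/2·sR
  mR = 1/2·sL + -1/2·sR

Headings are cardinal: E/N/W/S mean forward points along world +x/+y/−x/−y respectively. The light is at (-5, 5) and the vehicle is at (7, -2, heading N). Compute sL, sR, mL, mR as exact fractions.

60/73 60/97 -5100/7081 720/7081

left sensor world pos  = (6, 0); dL² = 146
right sensor world pos = (8, 0); dR² = 194
sL = 120/146 = 60/73
sR = 120/194 = 60/97
mL = -1/2·sL + -1/2·sR = -5100/7081
mR = 1/2·sL + -1/2·sR = 720/7081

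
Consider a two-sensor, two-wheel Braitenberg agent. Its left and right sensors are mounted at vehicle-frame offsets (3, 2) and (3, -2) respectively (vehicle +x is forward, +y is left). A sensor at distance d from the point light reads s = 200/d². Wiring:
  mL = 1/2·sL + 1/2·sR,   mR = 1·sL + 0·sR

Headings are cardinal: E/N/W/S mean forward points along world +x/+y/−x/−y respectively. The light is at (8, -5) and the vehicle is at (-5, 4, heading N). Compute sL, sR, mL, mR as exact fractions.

left sensor world pos  = (-7, 7); dL² = 369
right sensor world pos = (-3, 7); dR² = 265
sL = 200/369 = 200/369
sR = 200/265 = 40/53
mL = 1/2·sL + 1/2·sR = 12680/19557
mR = 1·sL + 0·sR = 200/369

200/369 40/53 12680/19557 200/369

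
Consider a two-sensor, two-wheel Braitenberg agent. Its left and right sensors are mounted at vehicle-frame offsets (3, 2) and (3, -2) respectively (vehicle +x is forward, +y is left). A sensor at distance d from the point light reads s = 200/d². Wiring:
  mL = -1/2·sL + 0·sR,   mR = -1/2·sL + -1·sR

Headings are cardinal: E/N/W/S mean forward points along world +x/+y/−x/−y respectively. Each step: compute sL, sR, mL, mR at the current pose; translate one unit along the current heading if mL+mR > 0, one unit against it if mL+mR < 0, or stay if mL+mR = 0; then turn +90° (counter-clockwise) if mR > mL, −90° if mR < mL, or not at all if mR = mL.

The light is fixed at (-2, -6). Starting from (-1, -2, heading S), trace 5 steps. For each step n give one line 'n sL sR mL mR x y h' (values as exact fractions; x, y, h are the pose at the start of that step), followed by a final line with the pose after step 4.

n=0: pose=(-1,-2,S); sL=20, sR=100; mL=-10, mR=-110; mL+mR=-120 → advance -1; mR−mL=-100 → turn -1·90°
n=1: pose=(-1,-1,W); sL=200/13, sR=200/53; mL=-100/13, mR=-7900/689; mL+mR=-13200/689 → advance -1; mR−mL=-200/53 → turn -1·90°
n=2: pose=(0,-1,N); sL=25/8, sR=5/2; mL=-25/16, mR=-65/16; mL+mR=-45/8 → advance -1; mR−mL=-5/2 → turn -1·90°
n=3: pose=(0,-2,E); sL=200/61, sR=200/29; mL=-100/61, mR=-15100/1769; mL+mR=-18000/1769 → advance -1; mR−mL=-200/29 → turn -1·90°
n=4: pose=(-1,-2,S); sL=20, sR=100; mL=-10, mR=-110; mL+mR=-120 → advance -1; mR−mL=-100 → turn -1·90°

0 20 100 -10 -110 -1 -2 S
1 200/13 200/53 -100/13 -7900/689 -1 -1 W
2 25/8 5/2 -25/16 -65/16 0 -1 N
3 200/61 200/29 -100/61 -15100/1769 0 -2 E
4 20 100 -10 -110 -1 -2 S
final -1 -1 W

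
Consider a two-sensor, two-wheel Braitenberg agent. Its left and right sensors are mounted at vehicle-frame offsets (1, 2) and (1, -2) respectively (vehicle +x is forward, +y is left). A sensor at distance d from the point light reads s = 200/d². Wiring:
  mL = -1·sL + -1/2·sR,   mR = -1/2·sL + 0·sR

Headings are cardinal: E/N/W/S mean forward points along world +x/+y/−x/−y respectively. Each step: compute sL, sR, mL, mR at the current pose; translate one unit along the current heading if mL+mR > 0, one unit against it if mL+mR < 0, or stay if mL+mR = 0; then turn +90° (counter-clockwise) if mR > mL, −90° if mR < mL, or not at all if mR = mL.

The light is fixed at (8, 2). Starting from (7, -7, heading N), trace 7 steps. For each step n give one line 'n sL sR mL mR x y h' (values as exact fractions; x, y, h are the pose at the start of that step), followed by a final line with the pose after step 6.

0 200/73 40/13 -4060/949 -100/73 7 -7 N
1 50/37 50/17 -1775/629 -25/37 7 -8 W
2 8/5 8/5 -12/5 -4/5 8 -8 S
3 4 100/61 -294/61 -2 8 -7 E
4 200/73 40/13 -4060/949 -100/73 7 -7 N
5 50/37 50/17 -1775/629 -25/37 7 -8 W
6 8/5 8/5 -12/5 -4/5 8 -8 S
final 8 -7 E

n=0: pose=(7,-7,N); sL=200/73, sR=40/13; mL=-4060/949, mR=-100/73; mL+mR=-5360/949 → advance -1; mR−mL=2760/949 → turn +1·90°
n=1: pose=(7,-8,W); sL=50/37, sR=50/17; mL=-1775/629, mR=-25/37; mL+mR=-2200/629 → advance -1; mR−mL=1350/629 → turn +1·90°
n=2: pose=(8,-8,S); sL=8/5, sR=8/5; mL=-12/5, mR=-4/5; mL+mR=-16/5 → advance -1; mR−mL=8/5 → turn +1·90°
n=3: pose=(8,-7,E); sL=4, sR=100/61; mL=-294/61, mR=-2; mL+mR=-416/61 → advance -1; mR−mL=172/61 → turn +1·90°
n=4: pose=(7,-7,N); sL=200/73, sR=40/13; mL=-4060/949, mR=-100/73; mL+mR=-5360/949 → advance -1; mR−mL=2760/949 → turn +1·90°
n=5: pose=(7,-8,W); sL=50/37, sR=50/17; mL=-1775/629, mR=-25/37; mL+mR=-2200/629 → advance -1; mR−mL=1350/629 → turn +1·90°
n=6: pose=(8,-8,S); sL=8/5, sR=8/5; mL=-12/5, mR=-4/5; mL+mR=-16/5 → advance -1; mR−mL=8/5 → turn +1·90°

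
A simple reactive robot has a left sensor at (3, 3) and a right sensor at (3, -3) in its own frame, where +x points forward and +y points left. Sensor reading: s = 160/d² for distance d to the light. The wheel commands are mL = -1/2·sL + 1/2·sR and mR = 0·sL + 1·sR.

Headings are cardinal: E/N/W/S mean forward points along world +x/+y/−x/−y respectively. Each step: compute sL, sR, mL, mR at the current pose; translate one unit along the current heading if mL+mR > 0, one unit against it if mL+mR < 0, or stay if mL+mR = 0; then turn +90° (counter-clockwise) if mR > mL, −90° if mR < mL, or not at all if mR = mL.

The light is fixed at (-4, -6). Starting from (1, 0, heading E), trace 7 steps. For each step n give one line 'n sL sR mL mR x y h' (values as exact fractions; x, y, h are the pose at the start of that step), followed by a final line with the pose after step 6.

n=0: pose=(1,0,E); sL=32/29, sR=160/73; mL=1152/2117, mR=160/73; mL+mR=5792/2117 → advance +1; mR−mL=3488/2117 → turn +1·90°
n=1: pose=(2,0,N); sL=16/9, sR=80/81; mL=-32/81, mR=80/81; mL+mR=16/27 → advance +1; mR−mL=112/81 → turn +1·90°
n=2: pose=(2,1,W); sL=32/5, sR=160/109; mL=-1344/545, mR=160/109; mL+mR=-544/545 → advance -1; mR−mL=2144/545 → turn +1·90°
n=3: pose=(3,1,S); sL=40/29, sR=5; mL=105/58, mR=5; mL+mR=395/58 → advance +1; mR−mL=185/58 → turn +1·90°
n=4: pose=(3,0,E); sL=160/181, sR=160/109; mL=5760/19729, mR=160/109; mL+mR=34720/19729 → advance +1; mR−mL=23200/19729 → turn +1·90°
n=5: pose=(4,0,N); sL=80/53, sR=80/101; mL=-1920/5353, mR=80/101; mL+mR=2320/5353 → advance +1; mR−mL=6160/5353 → turn +1·90°
n=6: pose=(4,1,W); sL=160/41, sR=32/25; mL=-1344/1025, mR=32/25; mL+mR=-32/1025 → advance -1; mR−mL=2656/1025 → turn +1·90°

0 32/29 160/73 1152/2117 160/73 1 0 E
1 16/9 80/81 -32/81 80/81 2 0 N
2 32/5 160/109 -1344/545 160/109 2 1 W
3 40/29 5 105/58 5 3 1 S
4 160/181 160/109 5760/19729 160/109 3 0 E
5 80/53 80/101 -1920/5353 80/101 4 0 N
6 160/41 32/25 -1344/1025 32/25 4 1 W
final 5 1 S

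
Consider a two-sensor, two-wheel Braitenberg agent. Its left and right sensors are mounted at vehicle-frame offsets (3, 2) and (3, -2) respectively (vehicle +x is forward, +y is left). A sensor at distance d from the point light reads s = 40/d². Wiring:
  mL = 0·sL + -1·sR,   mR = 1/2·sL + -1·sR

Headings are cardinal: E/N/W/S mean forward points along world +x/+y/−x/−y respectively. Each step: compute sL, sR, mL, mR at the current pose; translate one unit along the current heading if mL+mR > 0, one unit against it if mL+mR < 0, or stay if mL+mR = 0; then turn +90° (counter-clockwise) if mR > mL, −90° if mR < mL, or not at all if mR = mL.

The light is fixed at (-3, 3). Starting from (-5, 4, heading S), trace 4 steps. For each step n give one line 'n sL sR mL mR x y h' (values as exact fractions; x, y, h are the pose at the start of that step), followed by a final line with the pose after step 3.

n=0: pose=(-5,4,S); sL=10, sR=2; mL=-2, mR=3; mL+mR=1 → advance +1; mR−mL=5 → turn +1·90°
n=1: pose=(-5,3,E); sL=8, sR=8; mL=-8, mR=-4; mL+mR=-12 → advance -1; mR−mL=4 → turn +1·90°
n=2: pose=(-6,3,N); sL=20/17, sR=4; mL=-4, mR=-58/17; mL+mR=-126/17 → advance -1; mR−mL=10/17 → turn +1·90°
n=3: pose=(-6,2,W); sL=8/9, sR=40/37; mL=-40/37, mR=-212/333; mL+mR=-572/333 → advance -1; mR−mL=4/9 → turn +1·90°

0 10 2 -2 3 -5 4 S
1 8 8 -8 -4 -5 3 E
2 20/17 4 -4 -58/17 -6 3 N
3 8/9 40/37 -40/37 -212/333 -6 2 W
final -5 2 S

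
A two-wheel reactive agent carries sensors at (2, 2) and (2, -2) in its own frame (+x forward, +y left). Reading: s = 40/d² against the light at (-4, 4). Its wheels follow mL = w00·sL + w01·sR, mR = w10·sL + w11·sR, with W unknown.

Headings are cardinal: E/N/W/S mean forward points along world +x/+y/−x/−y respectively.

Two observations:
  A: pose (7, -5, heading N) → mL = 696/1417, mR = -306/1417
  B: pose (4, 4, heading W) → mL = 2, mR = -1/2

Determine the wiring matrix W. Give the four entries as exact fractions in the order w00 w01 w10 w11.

obs A: pose=(7,-5,N) → sL=4/13, sR=20/109, mL=696/1417, mR=-306/1417
obs B: pose=(4,4,W) → sL=1, sR=1, mL=2, mR=-1/2
sensor matrix S = [[4/13, 20/109], [1, 1]]; det S = 176/1417
solve [mL_A; mL_B] = S·[w00; w01] and [mR_A; mR_B] = S·[w10; w11]:
  w00 = 1, w01 = 1, w10 = -1, w11 = 1/2

1 1 -1 1/2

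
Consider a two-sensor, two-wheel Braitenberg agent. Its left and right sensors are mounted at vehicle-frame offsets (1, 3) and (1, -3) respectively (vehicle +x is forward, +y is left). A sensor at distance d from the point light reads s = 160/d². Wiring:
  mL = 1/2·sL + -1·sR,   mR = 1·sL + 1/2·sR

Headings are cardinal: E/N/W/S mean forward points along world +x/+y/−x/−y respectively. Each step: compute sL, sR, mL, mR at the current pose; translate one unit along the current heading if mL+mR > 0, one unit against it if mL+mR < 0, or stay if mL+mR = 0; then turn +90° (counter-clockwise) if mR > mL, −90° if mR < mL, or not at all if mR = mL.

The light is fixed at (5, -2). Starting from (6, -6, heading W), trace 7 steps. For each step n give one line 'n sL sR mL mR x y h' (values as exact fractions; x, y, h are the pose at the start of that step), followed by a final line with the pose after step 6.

n=0: pose=(6,-6,W); sL=160/49, sR=160; mL=-7760/49, mR=4080/49; mL+mR=-3680/49 → advance -1; mR−mL=11840/49 → turn +1·90°
n=1: pose=(7,-6,S); sL=16/5, sR=80/13; mL=-296/65, mR=408/65; mL+mR=112/65 → advance +1; mR−mL=704/65 → turn +1·90°
n=2: pose=(7,-7,E); sL=160/13, sR=160/73; mL=3760/949, mR=12720/949; mL+mR=16480/949 → advance +1; mR−mL=8960/949 → turn +1·90°
n=3: pose=(8,-7,N); sL=10, sR=40/13; mL=25/13, mR=150/13; mL+mR=175/13 → advance +1; mR−mL=125/13 → turn +1·90°
n=4: pose=(8,-6,W); sL=160/53, sR=32; mL=-1616/53, mR=1008/53; mL+mR=-608/53 → advance -1; mR−mL=2624/53 → turn +1·90°
n=5: pose=(9,-6,S); sL=80/37, sR=80/13; mL=-2440/481, mR=2520/481; mL+mR=80/481 → advance +1; mR−mL=4960/481 → turn +1·90°
n=6: pose=(9,-7,E); sL=160/29, sR=160/89; mL=2480/2581, mR=16560/2581; mL+mR=19040/2581 → advance +1; mR−mL=14080/2581 → turn +1·90°

0 160/49 160 -7760/49 4080/49 6 -6 W
1 16/5 80/13 -296/65 408/65 7 -6 S
2 160/13 160/73 3760/949 12720/949 7 -7 E
3 10 40/13 25/13 150/13 8 -7 N
4 160/53 32 -1616/53 1008/53 8 -6 W
5 80/37 80/13 -2440/481 2520/481 9 -6 S
6 160/29 160/89 2480/2581 16560/2581 9 -7 E
final 10 -7 N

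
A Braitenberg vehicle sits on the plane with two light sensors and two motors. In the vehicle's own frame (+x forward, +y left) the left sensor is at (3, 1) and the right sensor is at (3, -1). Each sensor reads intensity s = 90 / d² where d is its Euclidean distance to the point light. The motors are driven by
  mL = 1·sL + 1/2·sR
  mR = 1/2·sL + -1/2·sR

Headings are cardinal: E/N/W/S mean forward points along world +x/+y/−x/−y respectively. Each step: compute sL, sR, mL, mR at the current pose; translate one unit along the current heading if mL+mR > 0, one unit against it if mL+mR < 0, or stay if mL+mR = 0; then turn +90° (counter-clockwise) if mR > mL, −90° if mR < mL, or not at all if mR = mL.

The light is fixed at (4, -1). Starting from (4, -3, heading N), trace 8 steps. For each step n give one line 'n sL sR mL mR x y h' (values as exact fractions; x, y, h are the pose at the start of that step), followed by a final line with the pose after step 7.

0 45 45 135/2 0 4 -3 N
1 10 90/13 175/13 20/13 4 -2 E
2 9/2 45/8 117/16 -9/16 5 -2 S
3 90/13 18 207/13 -72/13 5 -3 W
4 45 45 135/2 0 4 -3 N
5 10 90/13 175/13 20/13 4 -2 E
6 9/2 45/8 117/16 -9/16 5 -2 S
7 90/13 18 207/13 -72/13 5 -3 W
final 4 -3 N

n=0: pose=(4,-3,N); sL=45, sR=45; mL=135/2, mR=0; mL+mR=135/2 → advance +1; mR−mL=-135/2 → turn -1·90°
n=1: pose=(4,-2,E); sL=10, sR=90/13; mL=175/13, mR=20/13; mL+mR=15 → advance +1; mR−mL=-155/13 → turn -1·90°
n=2: pose=(5,-2,S); sL=9/2, sR=45/8; mL=117/16, mR=-9/16; mL+mR=27/4 → advance +1; mR−mL=-63/8 → turn -1·90°
n=3: pose=(5,-3,W); sL=90/13, sR=18; mL=207/13, mR=-72/13; mL+mR=135/13 → advance +1; mR−mL=-279/13 → turn -1·90°
n=4: pose=(4,-3,N); sL=45, sR=45; mL=135/2, mR=0; mL+mR=135/2 → advance +1; mR−mL=-135/2 → turn -1·90°
n=5: pose=(4,-2,E); sL=10, sR=90/13; mL=175/13, mR=20/13; mL+mR=15 → advance +1; mR−mL=-155/13 → turn -1·90°
n=6: pose=(5,-2,S); sL=9/2, sR=45/8; mL=117/16, mR=-9/16; mL+mR=27/4 → advance +1; mR−mL=-63/8 → turn -1·90°
n=7: pose=(5,-3,W); sL=90/13, sR=18; mL=207/13, mR=-72/13; mL+mR=135/13 → advance +1; mR−mL=-279/13 → turn -1·90°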